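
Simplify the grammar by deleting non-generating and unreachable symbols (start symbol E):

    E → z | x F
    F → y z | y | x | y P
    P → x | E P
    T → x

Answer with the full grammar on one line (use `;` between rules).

Generating nonterminals: {E, F, P, T}.
Reachable from E after that: {E, F, P}.
Removed useless symbols: {T} and every production mentioning them.

E → z | x F; F → y z | y | x | y P; P → x | E P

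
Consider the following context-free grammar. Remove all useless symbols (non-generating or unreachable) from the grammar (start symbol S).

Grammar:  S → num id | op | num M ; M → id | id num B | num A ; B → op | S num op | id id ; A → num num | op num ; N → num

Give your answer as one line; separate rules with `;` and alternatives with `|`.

Generating nonterminals: {A, B, M, N, S}.
Reachable from S after that: {A, B, M, S}.
Removed useless symbols: {N} and every production mentioning them.

S → num id | op | num M; M → id | id num B | num A; B → op | S num op | id id; A → num num | op num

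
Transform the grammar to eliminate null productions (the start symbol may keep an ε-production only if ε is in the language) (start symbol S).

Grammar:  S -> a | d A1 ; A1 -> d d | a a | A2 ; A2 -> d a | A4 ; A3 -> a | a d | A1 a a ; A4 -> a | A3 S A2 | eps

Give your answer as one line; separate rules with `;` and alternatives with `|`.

Nullable nonterminals: {A1, A2, A4}.
ε ∉ L(G), so no ε-production is kept.
For each production, add variants omitting each subset of nullable occurrences: S → d A1 gives d A1 | d. A3 → A1 a a gives A1 a a | a a. A4 → A3 S A2 gives A3 S A2 | A3 S.

S -> a | d A1 | d; A1 -> d d | a a | A2; A2 -> d a | A4; A3 -> a | a d | A1 a a | a a; A4 -> a | A3 S A2 | A3 S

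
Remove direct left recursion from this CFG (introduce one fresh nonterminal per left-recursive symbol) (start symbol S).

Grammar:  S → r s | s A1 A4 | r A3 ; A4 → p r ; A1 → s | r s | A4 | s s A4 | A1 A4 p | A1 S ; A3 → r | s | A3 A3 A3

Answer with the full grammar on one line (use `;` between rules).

A1, A3 are directly left-recursive.
For A1: α = {A4 p, S}, β = {s, r s, A4, s s A4}. Rewrite as A1 → β A1' and A1' → α A1' | ε.
For A3: α = {A3 A3}, β = {r, s}. Rewrite as A3 → β A3' and A3' → α A3' | ε.

S → r s | s A1 A4 | r A3; A4 → p r; A1 → s A1' | r s A1' | A4 A1' | s s A4 A1'; A3 → r A3' | s A3'; A1' → A4 p A1' | S A1' | eps; A3' → A3 A3 A3' | eps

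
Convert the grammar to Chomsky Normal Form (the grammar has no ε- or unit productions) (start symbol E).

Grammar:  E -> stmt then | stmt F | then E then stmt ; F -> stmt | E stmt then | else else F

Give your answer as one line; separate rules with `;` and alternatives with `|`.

E -> X1 X2 | X1 F | X2 Y1; F -> stmt | E Y3 | X3 Y4; X1 -> stmt; X2 -> then; X3 -> else; Y1 -> E Y2; Y2 -> X2 X1; Y3 -> X1 X2; Y4 -> X3 F

Introduce a nonterminal for each terminal appearing in a rule of length ≥ 2: X1 → stmt, X2 → then, X3 → else.
Binarize each right-hand side of length ≥ 3 by chaining fresh nonterminals (Y1, Y2, …): affected rules were E → X2 E X2 X1; F → E X1 X2; F → X3 X3 F.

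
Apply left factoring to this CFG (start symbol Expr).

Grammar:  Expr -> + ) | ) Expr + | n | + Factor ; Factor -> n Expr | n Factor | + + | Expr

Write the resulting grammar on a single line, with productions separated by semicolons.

Expr has alternatives sharing prefix '+': factor to Expr → + Expr1 with Expr1 → ) | Factor.
Factor has alternatives sharing prefix 'n': factor to Factor → n Factor1 with Factor1 → Expr | Factor.

Expr -> ) Expr + | n | + Expr1; Factor -> + + | Expr | n Factor1; Expr1 -> ) | Factor; Factor1 -> Expr | Factor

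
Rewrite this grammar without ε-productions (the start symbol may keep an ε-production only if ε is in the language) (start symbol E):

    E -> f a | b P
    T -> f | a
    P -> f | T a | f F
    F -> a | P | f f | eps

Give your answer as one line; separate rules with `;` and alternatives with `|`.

The nullable symbols are {F}.
ε ∉ L(G), so no ε-production is kept.

E -> f a | b P; T -> f | a; P -> f | T a | f F; F -> a | P | f f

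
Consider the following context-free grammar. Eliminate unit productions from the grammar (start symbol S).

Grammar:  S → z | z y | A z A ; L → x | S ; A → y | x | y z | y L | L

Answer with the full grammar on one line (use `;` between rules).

S → z | z y | A z A; L → x | z | z y | A z A; A → x | z | z y | A z A | y | y z | y L

Unit pairs: A ⇒* {L, S}; L ⇒* {S}.
For each unit pair (A, B), copy every non-unit production of B to A, then drop all unit productions.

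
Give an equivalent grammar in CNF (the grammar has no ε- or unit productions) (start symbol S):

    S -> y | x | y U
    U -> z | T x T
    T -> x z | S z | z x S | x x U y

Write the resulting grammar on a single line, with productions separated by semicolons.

Introduce a nonterminal for each terminal appearing in a rule of length ≥ 2: X1 → y, X2 → x, X3 → z.
Binarize each right-hand side of length ≥ 3 by chaining fresh nonterminals (Y1, Y2, …): affected rules were U → T X2 T; T → X3 X2 S; T → X2 X2 U X1.

S -> y | x | X1 U; U -> z | T Y1; T -> X2 X3 | S X3 | X3 Y2 | X2 Y3; X1 -> y; X2 -> x; X3 -> z; Y1 -> X2 T; Y2 -> X2 S; Y3 -> X2 Y4; Y4 -> U X1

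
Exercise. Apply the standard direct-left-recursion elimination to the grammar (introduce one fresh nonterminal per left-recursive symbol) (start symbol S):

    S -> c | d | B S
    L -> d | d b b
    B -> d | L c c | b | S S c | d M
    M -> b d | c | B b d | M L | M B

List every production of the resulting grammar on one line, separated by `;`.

M is directly left-recursive.
For M: α = {L, B}, β = {b d, c, B b d}. Rewrite as M → β M' and M' → α M' | ε.

S -> c | d | B S; L -> d | d b b; B -> d | L c c | b | S S c | d M; M -> b d M' | c M' | B b d M'; M' -> L M' | B M' | eps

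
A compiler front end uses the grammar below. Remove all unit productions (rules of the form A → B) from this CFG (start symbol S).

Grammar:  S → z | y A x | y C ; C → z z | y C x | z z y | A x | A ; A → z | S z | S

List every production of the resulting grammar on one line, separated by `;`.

Unit pairs: A ⇒* {S}; C ⇒* {A, S}.
For every A with A ⇒* B via unit rules, add B's non-unit alternatives to A; then delete every rule of the form X → Y.

S → z | y A x | y C; C → z z | y C x | z z y | A x | z | y A x | y C | S z; A → z | y A x | y C | S z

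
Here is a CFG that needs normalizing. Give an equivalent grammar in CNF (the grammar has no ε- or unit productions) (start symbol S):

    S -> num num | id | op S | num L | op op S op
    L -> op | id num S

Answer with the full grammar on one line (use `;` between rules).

S -> X1 X1 | id | X2 S | X1 L | X2 Y1; L -> op | X3 Y3; X1 -> num; X2 -> op; X3 -> id; Y1 -> X2 Y2; Y2 -> S X2; Y3 -> X1 S

Introduce a nonterminal for each terminal appearing in a rule of length ≥ 2: X1 → num, X2 → op, X3 → id.
Binarize each right-hand side of length ≥ 3 by chaining fresh nonterminals (Y1, Y2, …): affected rules were S → X2 X2 S X2; L → X3 X1 S.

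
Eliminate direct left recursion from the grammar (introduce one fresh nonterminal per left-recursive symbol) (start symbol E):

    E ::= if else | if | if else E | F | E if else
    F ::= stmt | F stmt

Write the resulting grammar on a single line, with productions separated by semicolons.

Left recursion appears on E, F.
For E: α = {if else}, β = {if else, if, if else E, F}. Rewrite as E → β E' and E' → α E' | ε.
For F: α = {stmt}, β = {stmt}. Rewrite as F → β F' and F' → α F' | ε.

E ::= if else E' | if E' | if else E E' | F E'; F ::= stmt F'; E' ::= if else E' | ε; F' ::= stmt F' | ε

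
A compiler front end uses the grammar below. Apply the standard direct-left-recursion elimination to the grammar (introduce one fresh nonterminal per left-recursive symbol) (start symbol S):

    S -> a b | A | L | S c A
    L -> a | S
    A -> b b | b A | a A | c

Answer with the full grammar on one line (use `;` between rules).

S -> a b S' | A S' | L S'; L -> a | S; A -> b b | b A | a A | c; S' -> c A S' | epsilon

Left recursion appears on S.
For S: α = {c A}, β = {a b, A, L}. Rewrite as S → β S' and S' → α S' | ε.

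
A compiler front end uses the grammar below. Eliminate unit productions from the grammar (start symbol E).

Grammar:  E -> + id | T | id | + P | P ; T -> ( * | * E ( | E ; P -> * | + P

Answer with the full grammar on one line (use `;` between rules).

E -> + id | id | + P | * | ( * | * E (; T -> + id | id | + P | * | ( * | * E (; P -> * | + P

Unit pairs: E ⇒* {P, T}; T ⇒* {E, P}.
For each unit pair (A, B), copy every non-unit production of B to A, then drop all unit productions.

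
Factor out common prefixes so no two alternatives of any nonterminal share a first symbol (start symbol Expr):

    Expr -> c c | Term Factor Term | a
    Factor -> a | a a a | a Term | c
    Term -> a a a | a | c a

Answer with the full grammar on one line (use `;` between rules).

Expr -> c c | Term Factor Term | a; Factor -> c | a Factor1; Term -> c a | a Term1; Factor1 -> ε | a a | Term; Term1 -> a a | ε

Factor has alternatives sharing prefix 'a': factor to Factor → a Factor1 with Factor1 → ε | a a | Term.
Term has alternatives sharing prefix 'a': factor to Term → a Term1 with Term1 → a a | ε.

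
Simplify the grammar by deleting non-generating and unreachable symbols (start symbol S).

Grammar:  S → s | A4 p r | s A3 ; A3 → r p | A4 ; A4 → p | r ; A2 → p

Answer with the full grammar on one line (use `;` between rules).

S → s | A4 p r | s A3; A3 → r p | A4; A4 → p | r

Generating nonterminals: {A2, A3, A4, S}.
Reachable from S after that: {A3, A4, S}.
Removed useless symbols: {A2} and every production mentioning them.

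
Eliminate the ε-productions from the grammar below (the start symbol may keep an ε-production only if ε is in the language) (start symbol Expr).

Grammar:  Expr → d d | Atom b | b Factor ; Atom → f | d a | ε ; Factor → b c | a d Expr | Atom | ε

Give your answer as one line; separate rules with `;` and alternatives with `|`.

The nullable symbols are {Atom, Factor}.
ε ∉ L(G), so no ε-production is kept.
For each production, add variants omitting each subset of nullable occurrences: Expr → Atom b gives Atom b | b.

Expr → d d | Atom b | b | b Factor; Atom → f | d a; Factor → b c | a d Expr | Atom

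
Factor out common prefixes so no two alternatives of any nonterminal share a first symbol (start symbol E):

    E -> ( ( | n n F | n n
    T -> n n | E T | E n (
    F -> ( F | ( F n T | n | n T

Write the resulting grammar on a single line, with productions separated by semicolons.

E has alternatives sharing prefix 'n n': factor to E → n n E' with E' → F | ε.
T has alternatives sharing prefix 'E': factor to T → E T' with T' → T | n (.
F has alternatives sharing prefix '( F': factor to F → ( F F' with F' → ε | n T.
F has alternatives sharing prefix 'n': factor to F → n F'' with F'' → ε | T.

E -> ( ( | n n E'; T -> n n | E T'; F -> ( F F' | n F''; E' -> F | ε; T' -> T | n (; F' -> ε | n T; F'' -> ε | T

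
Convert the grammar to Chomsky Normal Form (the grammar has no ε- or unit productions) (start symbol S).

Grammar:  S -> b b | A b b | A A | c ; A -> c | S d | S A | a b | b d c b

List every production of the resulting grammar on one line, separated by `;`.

S -> X1 X1 | A Y1 | A A | c; A -> c | S X2 | S A | X3 X1 | X1 Y2; X1 -> b; X2 -> d; X3 -> a; X4 -> c; Y1 -> X1 X1; Y2 -> X2 Y3; Y3 -> X4 X1

Introduce a nonterminal for each terminal appearing in a rule of length ≥ 2: X1 → b, X2 → d, X3 → a, X4 → c.
Binarize each right-hand side of length ≥ 3 by chaining fresh nonterminals (Y1, Y2, …): affected rules were S → A X1 X1; A → X1 X2 X4 X1.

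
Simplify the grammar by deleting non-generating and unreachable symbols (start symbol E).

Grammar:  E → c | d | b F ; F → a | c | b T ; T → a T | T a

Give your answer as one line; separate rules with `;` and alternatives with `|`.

E → c | d | b F; F → a | c

Generating nonterminals: {E, F}.
Reachable from E after that: {E, F}.
Removed useless symbols: {T} and every production mentioning them.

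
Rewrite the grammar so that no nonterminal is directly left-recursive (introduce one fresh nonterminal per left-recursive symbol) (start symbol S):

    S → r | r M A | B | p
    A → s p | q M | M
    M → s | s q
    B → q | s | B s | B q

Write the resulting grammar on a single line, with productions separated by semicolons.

Left recursion appears on B.
For B: α = {s, q}, β = {q, s}. Rewrite as B → β B' and B' → α B' | ε.

S → r | r M A | B | p; A → s p | q M | M; M → s | s q; B → q B' | s B'; B' → s B' | q B' | ε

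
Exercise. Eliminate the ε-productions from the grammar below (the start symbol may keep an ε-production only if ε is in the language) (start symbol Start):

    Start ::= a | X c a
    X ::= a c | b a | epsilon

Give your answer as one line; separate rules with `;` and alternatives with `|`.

The nullable symbols are {X}.
ε ∉ L(G), so no ε-production is kept.
Expand every rule over subsets of its nullable positions: Start → X c a gives X c a | c a.

Start ::= a | X c a | c a; X ::= a c | b a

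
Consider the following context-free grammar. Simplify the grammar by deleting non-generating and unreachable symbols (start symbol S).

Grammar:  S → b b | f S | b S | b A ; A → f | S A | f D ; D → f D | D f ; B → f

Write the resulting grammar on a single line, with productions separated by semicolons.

Generating nonterminals: {A, B, S}.
Reachable from S after that: {A, S}.
Removed useless symbols: {B, D} and every production mentioning them.

S → b b | f S | b S | b A; A → f | S A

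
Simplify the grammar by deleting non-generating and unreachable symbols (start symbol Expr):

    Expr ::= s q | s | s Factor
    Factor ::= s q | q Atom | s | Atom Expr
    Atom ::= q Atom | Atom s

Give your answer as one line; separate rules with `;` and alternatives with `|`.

Expr ::= s q | s | s Factor; Factor ::= s q | s

Generating nonterminals: {Expr, Factor}.
Reachable from Expr after that: {Expr, Factor}.
Removed useless symbols: {Atom} and every production mentioning them.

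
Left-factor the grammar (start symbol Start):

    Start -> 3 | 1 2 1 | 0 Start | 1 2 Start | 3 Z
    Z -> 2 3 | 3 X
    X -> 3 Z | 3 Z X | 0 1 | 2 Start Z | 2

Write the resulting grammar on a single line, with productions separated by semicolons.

Start has alternatives sharing prefix '1 2': factor to Start → 1 2 Start1 with Start1 → 1 | Start.
Start has alternatives sharing prefix '3': factor to Start → 3 Start2 with Start2 → ε | Z.
X has alternatives sharing prefix '3 Z': factor to X → 3 Z X1 with X1 → ε | X.
X has alternatives sharing prefix '2': factor to X → 2 X2 with X2 → Start Z | ε.

Start -> 0 Start | 1 2 Start1 | 3 Start2; Z -> 2 3 | 3 X; X -> 0 1 | 3 Z X1 | 2 X2; Start1 -> 1 | Start; Start2 -> epsilon | Z; X1 -> epsilon | X; X2 -> Start Z | epsilon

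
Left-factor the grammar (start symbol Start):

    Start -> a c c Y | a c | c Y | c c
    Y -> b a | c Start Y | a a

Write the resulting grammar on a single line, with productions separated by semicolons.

Start -> a c Start1 | c Start2; Y -> b a | c Start Y | a a; Start1 -> c Y | eps; Start2 -> Y | c

Start has alternatives sharing prefix 'a c': factor to Start → a c Start1 with Start1 → c Y | ε.
Start has alternatives sharing prefix 'c': factor to Start → c Start2 with Start2 → Y | c.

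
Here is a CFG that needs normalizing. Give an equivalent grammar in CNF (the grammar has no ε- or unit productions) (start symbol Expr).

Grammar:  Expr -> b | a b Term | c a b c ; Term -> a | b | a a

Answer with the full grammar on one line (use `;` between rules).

Introduce a nonterminal for each terminal appearing in a rule of length ≥ 2: X1 → a, X2 → b, X3 → c.
Binarize each right-hand side of length ≥ 3 by chaining fresh nonterminals (Y1, Y2, …): affected rules were Expr → X1 X2 Term; Expr → X3 X1 X2 X3.

Expr -> b | X1 Y1 | X3 Y2; Term -> a | b | X1 X1; X1 -> a; X2 -> b; X3 -> c; Y1 -> X2 Term; Y2 -> X1 Y3; Y3 -> X2 X3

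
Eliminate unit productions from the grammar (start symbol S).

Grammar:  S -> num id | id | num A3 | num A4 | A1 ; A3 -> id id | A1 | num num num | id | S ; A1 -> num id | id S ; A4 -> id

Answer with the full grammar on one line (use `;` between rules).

S -> num id | id S | id | num A3 | num A4; A3 -> num id | id S | id | num A3 | num A4 | id id | num num num; A1 -> num id | id S; A4 -> id

Unit pairs: A3 ⇒* {A1, S}; S ⇒* {A1}.
For each unit pair (A, B), copy every non-unit production of B to A, then drop all unit productions.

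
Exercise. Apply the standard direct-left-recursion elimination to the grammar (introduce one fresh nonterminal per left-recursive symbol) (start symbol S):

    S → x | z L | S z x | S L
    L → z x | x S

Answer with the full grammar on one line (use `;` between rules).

S is directly left-recursive.
For S: α = {z x, L}, β = {x, z L}. Rewrite as S → β S' and S' → α S' | ε.

S → x S' | z L S'; L → z x | x S; S' → z x S' | L S' | eps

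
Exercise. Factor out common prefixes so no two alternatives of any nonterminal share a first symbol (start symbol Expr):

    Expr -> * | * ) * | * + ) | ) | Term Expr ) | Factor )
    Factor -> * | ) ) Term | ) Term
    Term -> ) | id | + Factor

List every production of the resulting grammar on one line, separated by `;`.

Expr -> ) | Term Expr ) | Factor ) | * Expr1; Factor -> * | ) Factor1; Term -> ) | id | + Factor; Expr1 -> ε | ) * | + ); Factor1 -> ) Term | Term

Expr has alternatives sharing prefix '*': factor to Expr → * Expr1 with Expr1 → ε | ) * | + ).
Factor has alternatives sharing prefix ')': factor to Factor → ) Factor1 with Factor1 → ) Term | Term.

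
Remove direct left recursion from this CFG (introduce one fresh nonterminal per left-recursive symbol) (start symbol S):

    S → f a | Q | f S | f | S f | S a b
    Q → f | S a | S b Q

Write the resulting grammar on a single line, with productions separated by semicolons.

S → f a S' | Q S' | f S S' | f S'; Q → f | S a | S b Q; S' → f S' | a b S' | eps

S is directly left-recursive.
For S: α = {f, a b}, β = {f a, Q, f S, f}. Rewrite as S → β S' and S' → α S' | ε.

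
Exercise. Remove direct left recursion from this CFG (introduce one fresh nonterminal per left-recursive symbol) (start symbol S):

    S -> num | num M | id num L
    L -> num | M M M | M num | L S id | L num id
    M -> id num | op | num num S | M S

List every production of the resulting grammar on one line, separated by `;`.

Directly left-recursive nonterminals: L, M.
For L: α = {S id, num id}, β = {num, M M M, M num}. Rewrite as L → β L' and L' → α L' | ε.
For M: α = {S}, β = {id num, op, num num S}. Rewrite as M → β M' and M' → α M' | ε.

S -> num | num M | id num L; L -> num L' | M M M L' | M num L'; M -> id num M' | op M' | num num S M'; L' -> S id L' | num id L' | ε; M' -> S M' | ε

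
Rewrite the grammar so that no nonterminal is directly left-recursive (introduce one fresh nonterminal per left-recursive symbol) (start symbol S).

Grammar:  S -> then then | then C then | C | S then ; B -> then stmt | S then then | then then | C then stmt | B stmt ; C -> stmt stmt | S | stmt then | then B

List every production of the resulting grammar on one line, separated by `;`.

S -> then then S' | then C then S' | C S'; B -> then stmt B' | S then then B' | then then B' | C then stmt B'; C -> stmt stmt | S | stmt then | then B; S' -> then S' | ε; B' -> stmt B' | ε

Left recursion appears on S, B.
For S: α = {then}, β = {then then, then C then, C}. Rewrite as S → β S' and S' → α S' | ε.
For B: α = {stmt}, β = {then stmt, S then then, then then, C then stmt}. Rewrite as B → β B' and B' → α B' | ε.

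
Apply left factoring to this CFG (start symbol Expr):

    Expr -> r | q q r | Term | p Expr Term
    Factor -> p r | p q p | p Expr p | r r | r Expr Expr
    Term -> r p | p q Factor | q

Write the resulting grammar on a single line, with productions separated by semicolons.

Expr -> r | q q r | Term | p Expr Term; Factor -> p Factor1 | r Factor2; Term -> r p | p q Factor | q; Factor1 -> r | q p | Expr p; Factor2 -> r | Expr Expr

Factor has alternatives sharing prefix 'p': factor to Factor → p Factor1 with Factor1 → r | q p | Expr p.
Factor has alternatives sharing prefix 'r': factor to Factor → r Factor2 with Factor2 → r | Expr Expr.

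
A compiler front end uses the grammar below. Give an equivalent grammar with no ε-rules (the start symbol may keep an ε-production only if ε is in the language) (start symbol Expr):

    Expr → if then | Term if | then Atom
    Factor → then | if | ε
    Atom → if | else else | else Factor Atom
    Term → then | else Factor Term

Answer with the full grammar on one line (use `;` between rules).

Expr → if then | Term if | then Atom; Factor → then | if; Atom → if | else else | else Factor Atom | else Atom; Term → then | else Factor Term | else Term

Nullable nonterminals: {Factor}.
ε ∉ L(G), so no ε-production is kept.
Add the nullable-subset variants: Atom → else Factor Atom gives else Factor Atom | else Atom. Term → else Factor Term gives else Factor Term | else Term.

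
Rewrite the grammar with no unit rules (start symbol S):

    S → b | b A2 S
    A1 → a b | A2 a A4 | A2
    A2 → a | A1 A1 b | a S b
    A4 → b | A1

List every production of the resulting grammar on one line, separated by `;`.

Unit pairs: A1 ⇒* {A2}; A4 ⇒* {A1, A2}.
Replace each nonterminal's rules with the union of the non-unit rules of every nonterminal it unit-derives.

S → b | b A2 S; A1 → a | A1 A1 b | a S b | a b | A2 a A4; A2 → a | A1 A1 b | a S b; A4 → b | a | A1 A1 b | a S b | a b | A2 a A4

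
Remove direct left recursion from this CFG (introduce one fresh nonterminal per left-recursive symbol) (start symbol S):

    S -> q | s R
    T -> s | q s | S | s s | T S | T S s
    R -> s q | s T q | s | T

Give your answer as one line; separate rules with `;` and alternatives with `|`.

T is directly left-recursive.
For T: α = {S, S s}, β = {s, q s, S, s s}. Rewrite as T → β T' and T' → α T' | ε.

S -> q | s R; T -> s T' | q s T' | S T' | s s T'; R -> s q | s T q | s | T; T' -> S T' | S s T' | ε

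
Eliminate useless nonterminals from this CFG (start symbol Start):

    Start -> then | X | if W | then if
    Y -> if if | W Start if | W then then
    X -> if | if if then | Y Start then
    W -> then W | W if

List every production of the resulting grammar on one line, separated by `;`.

Generating nonterminals: {Start, X, Y}.
Reachable from Start after that: {Start, X, Y}.
Removed useless symbols: {W} and every production mentioning them.

Start -> then | X | then if; Y -> if if; X -> if | if if then | Y Start then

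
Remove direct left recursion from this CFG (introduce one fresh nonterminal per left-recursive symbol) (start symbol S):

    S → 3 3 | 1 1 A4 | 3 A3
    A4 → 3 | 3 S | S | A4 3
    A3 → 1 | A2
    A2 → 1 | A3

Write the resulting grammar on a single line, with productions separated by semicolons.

S → 3 3 | 1 1 A4 | 3 A3; A4 → 3 A4' | 3 S A4' | S A4'; A3 → 1 | A2; A2 → 1 | A3; A4' → 3 A4' | ε

A4 is directly left-recursive.
For A4: α = {3}, β = {3, 3 S, S}. Rewrite as A4 → β A4' and A4' → α A4' | ε.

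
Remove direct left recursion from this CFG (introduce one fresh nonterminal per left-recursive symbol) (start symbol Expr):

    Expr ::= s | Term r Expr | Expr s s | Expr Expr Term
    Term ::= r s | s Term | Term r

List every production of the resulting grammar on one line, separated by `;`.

Expr ::= s Expr1 | Term r Expr Expr1; Term ::= r s Term1 | s Term Term1; Expr1 ::= s s Expr1 | Expr Term Expr1 | epsilon; Term1 ::= r Term1 | epsilon

Left recursion appears on Expr, Term.
For Expr: α = {s s, Expr Term}, β = {s, Term r Expr}. Rewrite as Expr → β Expr1 and Expr1 → α Expr1 | ε.
For Term: α = {r}, β = {r s, s Term}. Rewrite as Term → β Term1 and Term1 → α Term1 | ε.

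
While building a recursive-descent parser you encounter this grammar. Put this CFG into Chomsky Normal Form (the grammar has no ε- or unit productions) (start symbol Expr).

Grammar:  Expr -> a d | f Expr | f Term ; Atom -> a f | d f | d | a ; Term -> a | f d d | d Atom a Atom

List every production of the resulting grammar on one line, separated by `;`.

Expr -> X1 X2 | X3 Expr | X3 Term; Atom -> X1 X3 | X2 X3 | d | a; Term -> a | X3 Y1 | X2 Y2; X1 -> a; X2 -> d; X3 -> f; Y1 -> X2 X2; Y2 -> Atom Y3; Y3 -> X1 Atom

Introduce a nonterminal for each terminal appearing in a rule of length ≥ 2: X1 → a, X2 → d, X3 → f.
Binarize each right-hand side of length ≥ 3 by chaining fresh nonterminals (Y1, Y2, …): affected rules were Term → X3 X2 X2; Term → X2 Atom X1 Atom.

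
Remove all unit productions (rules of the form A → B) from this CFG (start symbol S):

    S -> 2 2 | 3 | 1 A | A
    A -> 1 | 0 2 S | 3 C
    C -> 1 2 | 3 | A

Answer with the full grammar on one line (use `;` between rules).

S -> 2 2 | 3 | 1 A | 1 | 0 2 S | 3 C; A -> 1 | 0 2 S | 3 C; C -> 1 2 | 3 | 1 | 0 2 S | 3 C

Unit pairs: C ⇒* {A}; S ⇒* {A}.
Replace each nonterminal's rules with the union of the non-unit rules of every nonterminal it unit-derives.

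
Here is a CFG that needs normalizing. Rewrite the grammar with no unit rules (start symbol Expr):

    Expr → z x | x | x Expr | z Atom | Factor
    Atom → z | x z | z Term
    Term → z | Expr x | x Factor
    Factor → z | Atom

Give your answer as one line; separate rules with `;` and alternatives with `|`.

Unit pairs: Expr ⇒* {Atom, Factor}; Factor ⇒* {Atom}.
For each unit pair (A, B), copy every non-unit production of B to A, then drop all unit productions.

Expr → z | x z | z Term | z x | x | x Expr | z Atom; Atom → z | x z | z Term; Term → z | Expr x | x Factor; Factor → z | x z | z Term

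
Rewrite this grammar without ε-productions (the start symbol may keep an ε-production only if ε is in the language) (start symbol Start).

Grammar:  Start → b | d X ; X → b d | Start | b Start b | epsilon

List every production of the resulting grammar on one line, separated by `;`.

Nullable nonterminals: {X}.
ε ∉ L(G), so no ε-production is kept.
For each production, add variants omitting each subset of nullable occurrences: Start → d X gives d X | d.

Start → b | d X | d; X → b d | Start | b Start b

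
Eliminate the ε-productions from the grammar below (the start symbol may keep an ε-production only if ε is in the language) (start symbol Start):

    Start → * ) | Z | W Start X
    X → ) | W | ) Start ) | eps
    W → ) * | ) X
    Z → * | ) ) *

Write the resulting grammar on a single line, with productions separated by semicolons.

Nullable set = {X}.
ε ∉ L(G), so no ε-production is kept.
For each production, add variants omitting each subset of nullable occurrences: Start → W Start X gives W Start X | W Start. W → ) X gives ) X | ).

Start → * ) | Z | W Start X | W Start; X → ) | W | ) Start ); W → ) * | ) X | ); Z → * | ) ) *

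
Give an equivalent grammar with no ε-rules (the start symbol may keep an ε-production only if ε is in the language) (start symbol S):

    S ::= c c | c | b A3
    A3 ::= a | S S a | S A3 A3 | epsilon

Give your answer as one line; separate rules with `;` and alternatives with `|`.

Nullable set = {A3}.
ε ∉ L(G), so no ε-production is kept.
Add the nullable-subset variants: S → b A3 gives b A3 | b. A3 → S A3 A3 gives S A3 A3 | S A3 | S.

S ::= c c | c | b A3 | b; A3 ::= a | S S a | S A3 A3 | S A3 | S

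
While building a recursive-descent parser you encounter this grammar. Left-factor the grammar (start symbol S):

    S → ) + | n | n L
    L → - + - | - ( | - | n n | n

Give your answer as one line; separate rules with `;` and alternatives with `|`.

S has alternatives sharing prefix 'n': factor to S → n S' with S' → ε | L.
L has alternatives sharing prefix '-': factor to L → - L' with L' → + - | ( | ε.
L has alternatives sharing prefix 'n': factor to L → n L'' with L'' → n | ε.

S → ) + | n S'; L → - L' | n L''; S' → eps | L; L' → + - | ( | eps; L'' → n | eps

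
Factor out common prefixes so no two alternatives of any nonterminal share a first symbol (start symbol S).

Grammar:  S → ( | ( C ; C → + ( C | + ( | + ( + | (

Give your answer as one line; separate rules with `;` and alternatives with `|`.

S → ( S'; C → ( | + ( C'; S' → epsilon | C; C' → C | epsilon | +

S has alternatives sharing prefix '(': factor to S → ( S' with S' → ε | C.
C has alternatives sharing prefix '+ (': factor to C → + ( C' with C' → C | ε | +.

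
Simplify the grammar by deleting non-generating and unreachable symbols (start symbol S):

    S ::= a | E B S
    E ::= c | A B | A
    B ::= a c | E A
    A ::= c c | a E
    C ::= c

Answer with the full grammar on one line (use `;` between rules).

Generating nonterminals: {A, B, C, E, S}.
Reachable from S after that: {A, B, E, S}.
Removed useless symbols: {C} and every production mentioning them.

S ::= a | E B S; E ::= c | A B | A; B ::= a c | E A; A ::= c c | a E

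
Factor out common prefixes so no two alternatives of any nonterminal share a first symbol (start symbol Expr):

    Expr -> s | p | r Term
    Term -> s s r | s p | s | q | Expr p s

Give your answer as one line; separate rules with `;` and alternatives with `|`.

Term has alternatives sharing prefix 's': factor to Term → s Term1 with Term1 → s r | p | ε.

Expr -> s | p | r Term; Term -> q | Expr p s | s Term1; Term1 -> s r | p | ε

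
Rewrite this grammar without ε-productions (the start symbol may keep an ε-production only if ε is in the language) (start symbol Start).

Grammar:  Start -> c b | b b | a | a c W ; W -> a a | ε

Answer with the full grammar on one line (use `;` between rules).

Start -> c b | b b | a | a c W | a c; W -> a a

Nullable nonterminals: {W}.
ε ∉ L(G), so no ε-production is kept.
For each production, add variants omitting each subset of nullable occurrences: Start → a c W gives a c W | a c.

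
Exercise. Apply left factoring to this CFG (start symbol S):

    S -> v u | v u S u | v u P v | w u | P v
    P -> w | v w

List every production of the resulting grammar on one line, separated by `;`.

S -> w u | P v | v u S'; P -> w | v w; S' -> ε | S u | P v

S has alternatives sharing prefix 'v u': factor to S → v u S' with S' → ε | S u | P v.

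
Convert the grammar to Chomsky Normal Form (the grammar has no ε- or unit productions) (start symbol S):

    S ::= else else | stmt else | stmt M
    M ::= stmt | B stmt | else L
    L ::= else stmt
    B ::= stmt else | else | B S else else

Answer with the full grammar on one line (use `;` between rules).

S ::= X1 X1 | X2 X1 | X2 M; M ::= stmt | B X2 | X1 L; L ::= X1 X2; B ::= X2 X1 | else | B Y1; X1 ::= else; X2 ::= stmt; Y1 ::= S Y2; Y2 ::= X1 X1

Introduce a nonterminal for each terminal appearing in a rule of length ≥ 2: X1 → else, X2 → stmt.
Binarize each right-hand side of length ≥ 3 by chaining fresh nonterminals (Y1, Y2, …): affected rules were B → B S X1 X1.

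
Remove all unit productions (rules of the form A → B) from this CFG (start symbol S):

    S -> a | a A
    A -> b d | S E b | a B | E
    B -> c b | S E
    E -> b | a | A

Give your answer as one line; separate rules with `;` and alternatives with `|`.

Unit pairs: A ⇒* {E}; E ⇒* {A}.
For each unit pair (A, B), copy every non-unit production of B to A, then drop all unit productions.

S -> a | a A; A -> b | a | b d | S E b | a B; B -> c b | S E; E -> b | a | b d | S E b | a B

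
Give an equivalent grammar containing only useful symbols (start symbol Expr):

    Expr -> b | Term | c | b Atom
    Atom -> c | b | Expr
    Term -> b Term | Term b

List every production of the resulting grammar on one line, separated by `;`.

Expr -> b | c | b Atom; Atom -> c | b | Expr

Generating nonterminals: {Atom, Expr}.
Reachable from Expr after that: {Atom, Expr}.
Removed useless symbols: {Term} and every production mentioning them.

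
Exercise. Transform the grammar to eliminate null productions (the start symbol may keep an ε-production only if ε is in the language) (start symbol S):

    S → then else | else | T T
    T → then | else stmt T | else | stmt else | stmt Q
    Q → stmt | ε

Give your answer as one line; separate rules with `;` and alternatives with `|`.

S → then else | else | T T; T → then | else stmt T | else | stmt else | stmt Q | stmt; Q → stmt

The nullable symbols are {Q}.
ε ∉ L(G), so no ε-production is kept.
Expand every rule over subsets of its nullable positions: T → stmt Q gives stmt Q | stmt.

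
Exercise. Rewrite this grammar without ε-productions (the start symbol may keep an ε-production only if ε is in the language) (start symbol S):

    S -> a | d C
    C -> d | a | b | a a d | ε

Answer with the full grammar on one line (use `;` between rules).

S -> a | d C | d; C -> d | a | b | a a d

The nullable symbols are {C}.
ε ∉ L(G), so no ε-production is kept.
Expand every rule over subsets of its nullable positions: S → d C gives d C | d.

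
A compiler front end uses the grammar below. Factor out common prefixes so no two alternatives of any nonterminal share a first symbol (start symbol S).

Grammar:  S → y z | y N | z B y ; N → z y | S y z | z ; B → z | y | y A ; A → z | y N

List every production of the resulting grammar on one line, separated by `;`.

S has alternatives sharing prefix 'y': factor to S → y S' with S' → z | N.
N has alternatives sharing prefix 'z': factor to N → z N' with N' → y | ε.
B has alternatives sharing prefix 'y': factor to B → y B' with B' → ε | A.

S → z B y | y S'; N → S y z | z N'; B → z | y B'; A → z | y N; S' → z | N; N' → y | ε; B' → ε | A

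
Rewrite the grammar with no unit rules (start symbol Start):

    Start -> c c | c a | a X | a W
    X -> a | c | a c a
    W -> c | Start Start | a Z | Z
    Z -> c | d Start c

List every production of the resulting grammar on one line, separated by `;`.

Unit pairs: W ⇒* {Z}.
For every A with A ⇒* B via unit rules, add B's non-unit alternatives to A; then delete every rule of the form X → Y.

Start -> c c | c a | a X | a W; X -> a | c | a c a; W -> c | d Start c | Start Start | a Z; Z -> c | d Start c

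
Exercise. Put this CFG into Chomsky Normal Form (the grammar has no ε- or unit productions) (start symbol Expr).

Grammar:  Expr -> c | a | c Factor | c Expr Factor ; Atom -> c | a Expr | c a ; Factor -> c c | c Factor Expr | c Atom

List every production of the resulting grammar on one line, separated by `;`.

Expr -> c | a | X1 Factor | X1 Y1; Atom -> c | X2 Expr | X1 X2; Factor -> X1 X1 | X1 Y2 | X1 Atom; X1 -> c; X2 -> a; Y1 -> Expr Factor; Y2 -> Factor Expr

Introduce a nonterminal for each terminal appearing in a rule of length ≥ 2: X1 → c, X2 → a.
Binarize each right-hand side of length ≥ 3 by chaining fresh nonterminals (Y1, Y2, …): affected rules were Expr → X1 Expr Factor; Factor → X1 Factor Expr.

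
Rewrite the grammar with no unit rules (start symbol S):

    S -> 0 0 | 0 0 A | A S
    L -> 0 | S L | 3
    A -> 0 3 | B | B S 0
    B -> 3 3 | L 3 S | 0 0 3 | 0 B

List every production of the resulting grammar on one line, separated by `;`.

S -> 0 0 | 0 0 A | A S; L -> 0 | S L | 3; A -> 3 3 | L 3 S | 0 0 3 | 0 B | 0 3 | B S 0; B -> 3 3 | L 3 S | 0 0 3 | 0 B

Unit pairs: A ⇒* {B}.
Replace each nonterminal's rules with the union of the non-unit rules of every nonterminal it unit-derives.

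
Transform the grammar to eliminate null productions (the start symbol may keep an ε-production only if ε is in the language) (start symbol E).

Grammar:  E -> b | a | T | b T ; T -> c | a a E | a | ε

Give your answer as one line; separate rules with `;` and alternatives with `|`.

E -> b | a | T | b T | ε; T -> c | a a E | a a | a

The nullable symbols are {E, T}.
ε ∈ L(G) since E is nullable, so keep E → ε.
Expand every rule over subsets of its nullable positions: T → a a E gives a a E | a a.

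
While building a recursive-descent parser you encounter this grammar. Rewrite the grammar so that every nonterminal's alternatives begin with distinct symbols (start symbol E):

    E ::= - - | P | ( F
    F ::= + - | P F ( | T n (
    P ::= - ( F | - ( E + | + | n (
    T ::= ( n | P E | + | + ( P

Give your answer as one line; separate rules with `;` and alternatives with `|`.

P has alternatives sharing prefix '- (': factor to P → - ( P' with P' → F | E +.
T has alternatives sharing prefix '+': factor to T → + T' with T' → ε | ( P.

E ::= - - | P | ( F; F ::= + - | P F ( | T n (; P ::= + | n ( | - ( P'; T ::= ( n | P E | + T'; P' ::= F | E +; T' ::= ε | ( P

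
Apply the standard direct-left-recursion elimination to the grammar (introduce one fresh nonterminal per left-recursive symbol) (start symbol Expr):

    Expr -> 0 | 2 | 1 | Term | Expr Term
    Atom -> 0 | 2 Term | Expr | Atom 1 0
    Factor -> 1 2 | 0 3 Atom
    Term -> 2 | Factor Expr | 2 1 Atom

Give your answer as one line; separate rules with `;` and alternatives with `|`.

Directly left-recursive nonterminals: Expr, Atom.
For Expr: α = {Term}, β = {0, 2, 1, Term}. Rewrite as Expr → β Expr1 and Expr1 → α Expr1 | ε.
For Atom: α = {1 0}, β = {0, 2 Term, Expr}. Rewrite as Atom → β Atom1 and Atom1 → α Atom1 | ε.

Expr -> 0 Expr1 | 2 Expr1 | 1 Expr1 | Term Expr1; Atom -> 0 Atom1 | 2 Term Atom1 | Expr Atom1; Factor -> 1 2 | 0 3 Atom; Term -> 2 | Factor Expr | 2 1 Atom; Expr1 -> Term Expr1 | epsilon; Atom1 -> 1 0 Atom1 | epsilon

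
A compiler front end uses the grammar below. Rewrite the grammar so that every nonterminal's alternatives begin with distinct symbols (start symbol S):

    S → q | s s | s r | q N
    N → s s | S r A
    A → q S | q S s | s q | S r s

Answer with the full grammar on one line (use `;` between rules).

S has alternatives sharing prefix 'q': factor to S → q S' with S' → ε | N.
S has alternatives sharing prefix 's': factor to S → s S'' with S'' → s | r.
A has alternatives sharing prefix 'q S': factor to A → q S A' with A' → ε | s.

S → q S' | s S''; N → s s | S r A; A → s q | S r s | q S A'; S' → ε | N; S'' → s | r; A' → ε | s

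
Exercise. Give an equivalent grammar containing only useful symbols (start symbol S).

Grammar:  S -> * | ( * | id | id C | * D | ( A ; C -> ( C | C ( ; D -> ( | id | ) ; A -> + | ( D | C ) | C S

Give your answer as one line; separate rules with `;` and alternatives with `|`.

S -> * | ( * | id | * D | ( A; D -> ( | id | ); A -> + | ( D

Generating nonterminals: {A, D, S}.
Reachable from S after that: {A, D, S}.
Removed useless symbols: {C} and every production mentioning them.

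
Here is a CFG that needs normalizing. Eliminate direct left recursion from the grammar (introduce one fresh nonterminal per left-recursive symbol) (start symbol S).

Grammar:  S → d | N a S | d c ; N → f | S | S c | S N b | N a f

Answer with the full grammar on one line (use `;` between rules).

S → d | N a S | d c; N → f N' | S N' | S c N' | S N b N'; N' → a f N' | eps

Directly left-recursive nonterminal: N.
For N: α = {a f}, β = {f, S, S c, S N b}. Rewrite as N → β N' and N' → α N' | ε.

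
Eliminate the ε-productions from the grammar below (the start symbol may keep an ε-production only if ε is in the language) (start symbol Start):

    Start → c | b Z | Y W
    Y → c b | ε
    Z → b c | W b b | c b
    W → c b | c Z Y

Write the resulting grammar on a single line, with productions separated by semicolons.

Nullable nonterminals: {Y}.
ε ∉ L(G), so no ε-production is kept.
Add the nullable-subset variants: Start → Y W gives Y W | W. W → c Z Y gives c Z Y | c Z.

Start → c | b Z | Y W | W; Y → c b; Z → b c | W b b | c b; W → c b | c Z Y | c Z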